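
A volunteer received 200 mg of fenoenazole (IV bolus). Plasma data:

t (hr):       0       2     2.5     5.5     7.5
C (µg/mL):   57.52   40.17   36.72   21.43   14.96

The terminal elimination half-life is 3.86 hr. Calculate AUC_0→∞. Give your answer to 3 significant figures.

AUC = 324 µg/mL·hr

Trapezoidal AUC_0→7.5:
  [0→2]: (57.52+40.17)/2 × 2 = 97.69
  [2→2.5]: (40.17+36.72)/2 × 0.5 = 19.2225
  [2.5→5.5]: (36.72+21.43)/2 × 3 = 87.225
  [5.5→7.5]: (21.43+14.96)/2 × 2 = 36.39
  Sum = 240.5275 µg/mL·hr
k_e = ln2 / t½ = 0.693147 / 3.86 = 0.1796 hr^-1
Extrapolated tail: C_last / k_e = 14.96 / 0.1796 = 83.296
AUC_0→∞ = 240.5275 + 83.296 = 323.8235 µg/mL·hr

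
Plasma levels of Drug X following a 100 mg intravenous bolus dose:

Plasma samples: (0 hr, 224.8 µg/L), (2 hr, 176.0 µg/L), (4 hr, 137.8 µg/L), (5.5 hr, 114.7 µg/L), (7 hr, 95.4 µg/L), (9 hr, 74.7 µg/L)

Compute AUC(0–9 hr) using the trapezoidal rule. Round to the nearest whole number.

Trapezoidal AUC_0→9:
  [0→2]: (224.8+176.0)/2 × 2 = 400.8
  [2→4]: (176.0+137.8)/2 × 2 = 313.8
  [4→5.5]: (137.8+114.7)/2 × 1.5 = 189.375
  [5.5→7]: (114.7+95.4)/2 × 1.5 = 157.575
  [7→9]: (95.4+74.7)/2 × 2 = 170.1
  Sum = 1231.65 µg/L·hr

AUC = 1232 µg/L·hr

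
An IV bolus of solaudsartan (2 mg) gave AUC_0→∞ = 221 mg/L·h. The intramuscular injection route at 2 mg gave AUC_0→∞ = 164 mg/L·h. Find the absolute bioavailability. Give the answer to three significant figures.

F = 0.742

F = (AUC_ev / D_ev) / (AUC_iv / D_iv)
  = (164/2) / (221/2)
  = 82 / 110.5 = 0.7421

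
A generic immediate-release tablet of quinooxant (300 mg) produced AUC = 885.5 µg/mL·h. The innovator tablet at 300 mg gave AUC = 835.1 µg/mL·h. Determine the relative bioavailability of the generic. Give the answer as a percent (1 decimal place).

F_rel = (AUC_test/D_test) / (AUC_ref/D_ref)
      = (885.5/300) / (835.1/300)
      = 2.95167 / 2.78367 = 1.0604 = 106.04%

F_rel = 106.0%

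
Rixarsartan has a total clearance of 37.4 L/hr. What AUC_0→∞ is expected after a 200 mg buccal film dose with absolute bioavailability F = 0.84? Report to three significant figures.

AUC_0→∞ = F × Dose / CL
        = 0.84 × 200 / 37.4 = 4.49198 mg/L·hr

AUC = 4.49 mg/L·hr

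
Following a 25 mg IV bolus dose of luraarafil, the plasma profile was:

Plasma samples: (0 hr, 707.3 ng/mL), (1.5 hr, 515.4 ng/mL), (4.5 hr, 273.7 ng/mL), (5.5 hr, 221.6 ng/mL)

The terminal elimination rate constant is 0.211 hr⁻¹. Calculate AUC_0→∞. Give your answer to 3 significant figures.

AUC = 3400 ng/mL·hr

Trapezoidal AUC_0→5.5:
  [0→1.5]: (707.3+515.4)/2 × 1.5 = 917.025
  [1.5→4.5]: (515.4+273.7)/2 × 3 = 1183.65
  [4.5→5.5]: (273.7+221.6)/2 × 1 = 247.65
  Sum = 2348.325 ng/mL·hr
Extrapolated tail: C_last / k_e = 221.6 / 0.211 = 1050.237
AUC_0→∞ = 2348.325 + 1050.237 = 3398.562 ng/mL·hr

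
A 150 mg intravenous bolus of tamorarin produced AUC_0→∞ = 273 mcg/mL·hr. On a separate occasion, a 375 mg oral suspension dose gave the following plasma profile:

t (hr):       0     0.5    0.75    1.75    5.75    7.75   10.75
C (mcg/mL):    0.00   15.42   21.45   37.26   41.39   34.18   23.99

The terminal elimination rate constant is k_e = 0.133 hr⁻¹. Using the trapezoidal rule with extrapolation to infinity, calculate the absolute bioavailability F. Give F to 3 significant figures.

F = 0.789

Trapezoidal AUC_0→10.75 (oral suspension):
  [0→0.5]: (0.00+15.42)/2 × 0.5 = 3.855
  [0.5→0.75]: (15.42+21.45)/2 × 0.25 = 4.60875
  [0.75→1.75]: (21.45+37.26)/2 × 1 = 29.355
  [1.75→5.75]: (37.26+41.39)/2 × 4 = 157.3
  [5.75→7.75]: (41.39+34.18)/2 × 2 = 75.57
  [7.75→10.75]: (34.18+23.99)/2 × 3 = 87.255
  Sum = 357.94375 mcg/mL·hr
Tail: C_last/k_e = 23.99/0.133 = 180.376
AUC_0→∞ (oral suspension) = 357.94375 + 180.376 = 538.31975 mcg/mL·hr
F = (AUC_ev/D_ev)/(AUC_iv/D_iv) = (538.31975/375)/(273/150) = 1.43552/1.82 = 0.7887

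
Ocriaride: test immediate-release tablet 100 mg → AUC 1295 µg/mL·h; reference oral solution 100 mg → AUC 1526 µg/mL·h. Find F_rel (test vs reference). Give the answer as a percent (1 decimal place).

F_rel = 84.9%

F_rel = (AUC_test/D_test) / (AUC_ref/D_ref)
      = (1295/100) / (1526/100)
      = 12.95 / 15.26 = 0.8486 = 84.86%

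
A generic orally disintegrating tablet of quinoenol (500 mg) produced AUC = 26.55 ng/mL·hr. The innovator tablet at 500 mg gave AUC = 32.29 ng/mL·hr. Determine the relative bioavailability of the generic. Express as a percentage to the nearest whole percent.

F_rel = (AUC_test/D_test) / (AUC_ref/D_ref)
      = (26.55/500) / (32.29/500)
      = 0.0531 / 0.06458 = 0.8222 = 82.22%

F_rel = 82%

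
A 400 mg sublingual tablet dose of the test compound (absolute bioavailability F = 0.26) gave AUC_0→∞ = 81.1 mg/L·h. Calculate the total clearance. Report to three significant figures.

CL = F × Dose / AUC_0→∞
   = 0.26 × 400 / 81.1 = 1.28237 L/h

CL = 1.28 L/h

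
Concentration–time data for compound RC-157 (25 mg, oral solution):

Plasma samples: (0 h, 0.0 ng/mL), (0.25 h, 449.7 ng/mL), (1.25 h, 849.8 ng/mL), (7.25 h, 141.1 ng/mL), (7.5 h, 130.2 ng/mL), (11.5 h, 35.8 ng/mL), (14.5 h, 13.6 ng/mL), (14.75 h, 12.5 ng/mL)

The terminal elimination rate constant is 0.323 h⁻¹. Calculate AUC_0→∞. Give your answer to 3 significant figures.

Trapezoidal AUC_0→14.75:
  [0→0.25]: (0.0+449.7)/2 × 0.25 = 56.2125
  [0.25→1.25]: (449.7+849.8)/2 × 1 = 649.75
  [1.25→7.25]: (849.8+141.1)/2 × 6 = 2972.7
  [7.25→7.5]: (141.1+130.2)/2 × 0.25 = 33.9125
  [7.5→11.5]: (130.2+35.8)/2 × 4 = 332.0
  [11.5→14.5]: (35.8+13.6)/2 × 3 = 74.1
  [14.5→14.75]: (13.6+12.5)/2 × 0.25 = 3.2625
  Sum = 4121.9375 ng/mL·h
Extrapolated tail: C_last / k_e = 12.5 / 0.323 = 38.700
AUC_0→∞ = 4121.9375 + 38.700 = 4160.6375 ng/mL·h

AUC = 4160 ng/mL·h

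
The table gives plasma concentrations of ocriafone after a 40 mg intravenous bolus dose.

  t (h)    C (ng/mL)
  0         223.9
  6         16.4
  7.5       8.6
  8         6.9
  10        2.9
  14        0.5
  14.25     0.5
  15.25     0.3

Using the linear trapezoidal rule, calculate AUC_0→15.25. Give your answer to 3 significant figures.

Trapezoidal AUC_0→15.25:
  [0→6]: (223.9+16.4)/2 × 6 = 720.9
  [6→7.5]: (16.4+8.6)/2 × 1.5 = 18.75
  [7.5→8]: (8.6+6.9)/2 × 0.5 = 3.875
  [8→10]: (6.9+2.9)/2 × 2 = 9.8
  [10→14]: (2.9+0.5)/2 × 4 = 6.8
  [14→14.25]: (0.5+0.5)/2 × 0.25 = 0.125
  [14.25→15.25]: (0.5+0.3)/2 × 1 = 0.4
  Sum = 760.65 ng/mL·h

AUC = 761 ng/mL·h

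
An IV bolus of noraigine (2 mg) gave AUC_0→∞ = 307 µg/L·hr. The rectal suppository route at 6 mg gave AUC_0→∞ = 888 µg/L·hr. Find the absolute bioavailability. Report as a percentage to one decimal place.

F = 96.4%

F = (AUC_ev / D_ev) / (AUC_iv / D_iv)
  = (888/6) / (307/2)
  = 148 / 153.5 = 0.9642
  = 96.42%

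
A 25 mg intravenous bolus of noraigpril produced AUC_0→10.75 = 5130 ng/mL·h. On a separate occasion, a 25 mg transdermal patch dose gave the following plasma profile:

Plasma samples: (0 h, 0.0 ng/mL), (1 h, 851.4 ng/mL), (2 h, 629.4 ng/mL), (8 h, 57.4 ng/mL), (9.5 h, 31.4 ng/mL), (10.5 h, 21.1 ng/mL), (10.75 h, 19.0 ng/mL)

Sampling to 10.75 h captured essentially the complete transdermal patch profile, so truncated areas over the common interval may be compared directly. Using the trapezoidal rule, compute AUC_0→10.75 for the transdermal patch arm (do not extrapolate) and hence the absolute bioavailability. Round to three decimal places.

F = 0.648

Trapezoidal AUC_0→10.75 (transdermal patch):
  [0→1]: (0.0+851.4)/2 × 1 = 425.7
  [1→2]: (851.4+629.4)/2 × 1 = 740.4
  [2→8]: (629.4+57.4)/2 × 6 = 2060.4
  [8→9.5]: (57.4+31.4)/2 × 1.5 = 66.6
  [9.5→10.5]: (31.4+21.1)/2 × 1 = 26.25
  [10.5→10.75]: (21.1+19.0)/2 × 0.25 = 5.0125
  Sum = 3324.3625 ng/mL·h
F = (AUC_ev/D_ev)/(AUC_iv/D_iv) = (3324.3625/25)/(5130/25) = 132.9745/205.2 = 0.6480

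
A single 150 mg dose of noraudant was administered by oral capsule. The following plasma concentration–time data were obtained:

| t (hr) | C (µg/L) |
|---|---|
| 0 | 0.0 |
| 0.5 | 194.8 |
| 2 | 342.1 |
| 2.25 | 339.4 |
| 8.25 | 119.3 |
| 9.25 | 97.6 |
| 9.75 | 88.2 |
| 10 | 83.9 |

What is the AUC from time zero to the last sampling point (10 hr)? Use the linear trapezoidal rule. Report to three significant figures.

AUC = 2090 µg/L·hr

Trapezoidal AUC_0→10:
  [0→0.5]: (0.0+194.8)/2 × 0.5 = 48.7
  [0.5→2]: (194.8+342.1)/2 × 1.5 = 402.675
  [2→2.25]: (342.1+339.4)/2 × 0.25 = 85.1875
  [2.25→8.25]: (339.4+119.3)/2 × 6 = 1376.1
  [8.25→9.25]: (119.3+97.6)/2 × 1 = 108.45
  [9.25→9.75]: (97.6+88.2)/2 × 0.5 = 46.45
  [9.75→10]: (88.2+83.9)/2 × 0.25 = 21.5125
  Sum = 2089.075 µg/L·hr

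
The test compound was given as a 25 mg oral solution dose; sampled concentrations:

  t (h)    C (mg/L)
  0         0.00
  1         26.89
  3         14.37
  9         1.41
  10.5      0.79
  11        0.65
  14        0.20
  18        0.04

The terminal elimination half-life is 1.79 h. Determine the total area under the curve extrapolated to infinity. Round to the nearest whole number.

Trapezoidal AUC_0→18:
  [0→1]: (0.00+26.89)/2 × 1 = 13.445
  [1→3]: (26.89+14.37)/2 × 2 = 41.26
  [3→9]: (14.37+1.41)/2 × 6 = 47.34
  [9→10.5]: (1.41+0.79)/2 × 1.5 = 1.65
  [10.5→11]: (0.79+0.65)/2 × 0.5 = 0.36
  [11→14]: (0.65+0.20)/2 × 3 = 1.275
  [14→18]: (0.20+0.04)/2 × 4 = 0.48
  Sum = 105.81 mg/L·h
k_e = ln2 / t½ = 0.693147 / 1.79 = 0.3872 h^-1
Extrapolated tail: C_last / k_e = 0.04 / 0.3872 = 0.103
AUC_0→∞ = 105.81 + 0.103 = 105.913 mg/L·h

AUC = 106 mg/L·h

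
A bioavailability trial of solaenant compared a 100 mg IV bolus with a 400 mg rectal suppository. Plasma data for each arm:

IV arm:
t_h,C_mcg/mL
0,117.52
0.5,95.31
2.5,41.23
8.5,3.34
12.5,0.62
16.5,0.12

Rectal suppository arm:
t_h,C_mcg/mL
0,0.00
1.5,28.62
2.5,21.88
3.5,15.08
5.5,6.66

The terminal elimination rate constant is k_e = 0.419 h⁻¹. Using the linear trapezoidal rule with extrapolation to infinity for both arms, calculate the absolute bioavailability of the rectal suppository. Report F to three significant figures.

Trapezoidal AUC_0→16.5 (IV):
  [0→0.5]: (117.52+95.31)/2 × 0.5 = 53.2075
  [0.5→2.5]: (95.31+41.23)/2 × 2 = 136.54
  [2.5→8.5]: (41.23+3.34)/2 × 6 = 133.71
  [8.5→12.5]: (3.34+0.62)/2 × 4 = 7.92
  [12.5→16.5]: (0.62+0.12)/2 × 4 = 1.48
  Sum = 332.8575 mcg/mL·h
IV tail: 0.12/0.419 = 0.286; AUC_iv,0→∞ = 332.8575 + 0.286 = 333.1435 mcg/mL·h
Trapezoidal AUC_0→5.5 (rectal suppository):
  [0→1.5]: (0.00+28.62)/2 × 1.5 = 21.465
  [1.5→2.5]: (28.62+21.88)/2 × 1 = 25.25
  [2.5→3.5]: (21.88+15.08)/2 × 1 = 18.48
  [3.5→5.5]: (15.08+6.66)/2 × 2 = 21.74
  Sum = 86.935 mcg/mL·h
rectal suppository tail: 6.66/0.419 = 15.895; AUC_ev,0→∞ = 86.935 + 15.895 = 102.83 mcg/mL·h
F = (AUC_ev/D_ev)/(AUC_iv/D_iv) = (102.83/400)/(333.1435/100) = 0.257075/3.331435 = 0.0772

F = 0.0772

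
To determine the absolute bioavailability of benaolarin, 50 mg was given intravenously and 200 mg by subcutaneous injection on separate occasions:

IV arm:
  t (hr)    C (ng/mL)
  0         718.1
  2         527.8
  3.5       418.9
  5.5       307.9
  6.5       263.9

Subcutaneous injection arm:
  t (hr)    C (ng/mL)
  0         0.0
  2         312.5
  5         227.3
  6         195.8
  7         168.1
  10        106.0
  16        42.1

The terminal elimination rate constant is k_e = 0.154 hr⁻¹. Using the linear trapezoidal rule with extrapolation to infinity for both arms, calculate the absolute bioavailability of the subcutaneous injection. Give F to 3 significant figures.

Trapezoidal AUC_0→6.5 (IV):
  [0→2]: (718.1+527.8)/2 × 2 = 1245.9
  [2→3.5]: (527.8+418.9)/2 × 1.5 = 710.025
  [3.5→5.5]: (418.9+307.9)/2 × 2 = 726.8
  [5.5→6.5]: (307.9+263.9)/2 × 1 = 285.9
  Sum = 2968.625 ng/mL·hr
IV tail: 263.9/0.154 = 1713.636; AUC_iv,0→∞ = 2968.625 + 1713.636 = 4682.261 ng/mL·hr
Trapezoidal AUC_0→16 (subcutaneous injection):
  [0→2]: (0.0+312.5)/2 × 2 = 312.5
  [2→5]: (312.5+227.3)/2 × 3 = 809.7
  [5→6]: (227.3+195.8)/2 × 1 = 211.55
  [6→7]: (195.8+168.1)/2 × 1 = 181.95
  [7→10]: (168.1+106.0)/2 × 3 = 411.15
  [10→16]: (106.0+42.1)/2 × 6 = 444.3
  Sum = 2371.15 ng/mL·hr
subcutaneous injection tail: 42.1/0.154 = 273.377; AUC_ev,0→∞ = 2371.15 + 273.377 = 2644.527 ng/mL·hr
F = (AUC_ev/D_ev)/(AUC_iv/D_iv) = (2644.527/200)/(4682.261/50) = 13.222635/93.64522 = 0.1412

F = 0.141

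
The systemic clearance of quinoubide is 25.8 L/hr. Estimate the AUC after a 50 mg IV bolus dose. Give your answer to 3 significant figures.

AUC = 1.94 mg/L·hr

AUC_0→∞ = Dose_iv / CL
        = 50 / 25.8 = 1.93798 mg/L·hr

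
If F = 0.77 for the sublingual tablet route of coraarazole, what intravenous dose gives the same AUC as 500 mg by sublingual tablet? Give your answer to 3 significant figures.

Systemic exposure from an extravascular dose = F × D_ev, so the equivalent IV dose is F × D_ev.
D_iv = F × D_ev = 0.77 × 500 = 385 mg

D_iv = 385 mg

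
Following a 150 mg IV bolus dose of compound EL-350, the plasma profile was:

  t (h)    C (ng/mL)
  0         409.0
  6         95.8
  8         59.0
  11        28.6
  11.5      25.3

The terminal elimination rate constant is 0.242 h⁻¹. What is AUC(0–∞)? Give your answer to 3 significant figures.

Trapezoidal AUC_0→11.5:
  [0→6]: (409.0+95.8)/2 × 6 = 1514.4
  [6→8]: (95.8+59.0)/2 × 2 = 154.8
  [8→11]: (59.0+28.6)/2 × 3 = 131.4
  [11→11.5]: (28.6+25.3)/2 × 0.5 = 13.475
  Sum = 1814.075 ng/mL·h
Extrapolated tail: C_last / k_e = 25.3 / 0.242 = 104.545
AUC_0→∞ = 1814.075 + 104.545 = 1918.62 ng/mL·h

AUC = 1920 ng/mL·h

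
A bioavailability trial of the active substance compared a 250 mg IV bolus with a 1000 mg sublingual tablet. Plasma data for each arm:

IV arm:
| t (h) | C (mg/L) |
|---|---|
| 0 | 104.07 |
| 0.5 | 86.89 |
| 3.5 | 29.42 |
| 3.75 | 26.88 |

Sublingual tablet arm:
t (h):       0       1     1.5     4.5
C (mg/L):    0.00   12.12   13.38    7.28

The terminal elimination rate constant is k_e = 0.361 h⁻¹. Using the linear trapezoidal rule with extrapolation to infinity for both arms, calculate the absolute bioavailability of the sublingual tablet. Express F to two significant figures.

Trapezoidal AUC_0→3.75 (IV):
  [0→0.5]: (104.07+86.89)/2 × 0.5 = 47.74
  [0.5→3.5]: (86.89+29.42)/2 × 3 = 174.465
  [3.5→3.75]: (29.42+26.88)/2 × 0.25 = 7.0375
  Sum = 229.2425 mg/L·h
IV tail: 26.88/0.361 = 74.460; AUC_iv,0→∞ = 229.2425 + 74.460 = 303.7025 mg/L·h
Trapezoidal AUC_0→4.5 (sublingual tablet):
  [0→1]: (0.00+12.12)/2 × 1 = 6.06
  [1→1.5]: (12.12+13.38)/2 × 0.5 = 6.375
  [1.5→4.5]: (13.38+7.28)/2 × 3 = 30.99
  Sum = 43.425 mg/L·h
sublingual tablet tail: 7.28/0.361 = 20.166; AUC_ev,0→∞ = 43.425 + 20.166 = 63.591 mg/L·h
F = (AUC_ev/D_ev)/(AUC_iv/D_iv) = (63.591/1000)/(303.7025/250) = 0.063591/1.21481 = 0.0523

F = 0.052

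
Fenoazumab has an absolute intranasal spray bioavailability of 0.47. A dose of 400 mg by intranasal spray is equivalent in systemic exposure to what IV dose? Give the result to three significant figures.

D_iv = 188 mg

Systemic exposure from an extravascular dose = F × D_ev, so the equivalent IV dose is F × D_ev.
D_iv = F × D_ev = 0.47 × 400 = 188 mg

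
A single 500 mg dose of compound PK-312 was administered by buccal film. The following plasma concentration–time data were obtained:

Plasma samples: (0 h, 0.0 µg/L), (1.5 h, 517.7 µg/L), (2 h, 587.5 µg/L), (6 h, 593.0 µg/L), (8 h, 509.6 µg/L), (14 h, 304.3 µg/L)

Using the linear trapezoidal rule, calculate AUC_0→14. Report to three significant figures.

Trapezoidal AUC_0→14:
  [0→1.5]: (0.0+517.7)/2 × 1.5 = 388.275
  [1.5→2]: (517.7+587.5)/2 × 0.5 = 276.3
  [2→6]: (587.5+593.0)/2 × 4 = 2361.0
  [6→8]: (593.0+509.6)/2 × 2 = 1102.6
  [8→14]: (509.6+304.3)/2 × 6 = 2441.7
  Sum = 6569.875 µg/L·h

AUC = 6570 µg/L·h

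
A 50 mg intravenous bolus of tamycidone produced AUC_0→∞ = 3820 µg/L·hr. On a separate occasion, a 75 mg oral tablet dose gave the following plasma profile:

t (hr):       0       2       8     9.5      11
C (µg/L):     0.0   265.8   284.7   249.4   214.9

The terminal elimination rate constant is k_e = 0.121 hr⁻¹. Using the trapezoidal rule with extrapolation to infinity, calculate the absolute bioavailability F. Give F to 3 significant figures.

F = 0.775

Trapezoidal AUC_0→11 (oral tablet):
  [0→2]: (0.0+265.8)/2 × 2 = 265.8
  [2→8]: (265.8+284.7)/2 × 6 = 1651.5
  [8→9.5]: (284.7+249.4)/2 × 1.5 = 400.575
  [9.5→11]: (249.4+214.9)/2 × 1.5 = 348.225
  Sum = 2666.1 µg/L·hr
Tail: C_last/k_e = 214.9/0.121 = 1776.033
AUC_0→∞ (oral tablet) = 2666.1 + 1776.033 = 4442.133 µg/L·hr
F = (AUC_ev/D_ev)/(AUC_iv/D_iv) = (4442.133/75)/(3820/50) = 59.22844/76.4 = 0.7752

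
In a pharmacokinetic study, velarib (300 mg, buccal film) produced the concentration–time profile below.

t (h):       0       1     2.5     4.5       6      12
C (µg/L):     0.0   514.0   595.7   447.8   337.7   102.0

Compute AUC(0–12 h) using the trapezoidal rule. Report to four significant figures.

Trapezoidal AUC_0→12:
  [0→1]: (0.0+514.0)/2 × 1 = 257.0
  [1→2.5]: (514.0+595.7)/2 × 1.5 = 832.275
  [2.5→4.5]: (595.7+447.8)/2 × 2 = 1043.5
  [4.5→6]: (447.8+337.7)/2 × 1.5 = 589.125
  [6→12]: (337.7+102.0)/2 × 6 = 1319.1
  Sum = 4041.0 µg/L·h

AUC = 4041 µg/L·h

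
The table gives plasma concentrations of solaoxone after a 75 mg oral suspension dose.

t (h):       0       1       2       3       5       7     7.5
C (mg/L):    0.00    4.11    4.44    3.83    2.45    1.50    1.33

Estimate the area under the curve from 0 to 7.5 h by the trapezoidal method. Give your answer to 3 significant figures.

AUC = 21.4 mg/L·h

Trapezoidal AUC_0→7.5:
  [0→1]: (0.00+4.11)/2 × 1 = 2.055
  [1→2]: (4.11+4.44)/2 × 1 = 4.275
  [2→3]: (4.44+3.83)/2 × 1 = 4.135
  [3→5]: (3.83+2.45)/2 × 2 = 6.28
  [5→7]: (2.45+1.50)/2 × 2 = 3.95
  [7→7.5]: (1.50+1.33)/2 × 0.5 = 0.7075
  Sum = 21.4025 mg/L·h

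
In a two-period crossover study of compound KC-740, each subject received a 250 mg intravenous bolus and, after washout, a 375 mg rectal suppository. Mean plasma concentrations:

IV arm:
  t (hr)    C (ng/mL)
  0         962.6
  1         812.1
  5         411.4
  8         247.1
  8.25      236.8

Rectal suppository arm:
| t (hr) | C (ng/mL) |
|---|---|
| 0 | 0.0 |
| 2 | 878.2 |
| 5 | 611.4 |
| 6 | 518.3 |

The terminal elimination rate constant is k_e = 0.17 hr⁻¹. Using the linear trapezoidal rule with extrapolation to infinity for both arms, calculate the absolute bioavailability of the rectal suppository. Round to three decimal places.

F = 0.776

Trapezoidal AUC_0→8.25 (IV):
  [0→1]: (962.6+812.1)/2 × 1 = 887.35
  [1→5]: (812.1+411.4)/2 × 4 = 2447.0
  [5→8]: (411.4+247.1)/2 × 3 = 987.75
  [8→8.25]: (247.1+236.8)/2 × 0.25 = 60.4875
  Sum = 4382.5875 ng/mL·hr
IV tail: 236.8/0.17 = 1392.941; AUC_iv,0→∞ = 4382.5875 + 1392.941 = 5775.5285 ng/mL·hr
Trapezoidal AUC_0→6 (rectal suppository):
  [0→2]: (0.0+878.2)/2 × 2 = 878.2
  [2→5]: (878.2+611.4)/2 × 3 = 2234.4
  [5→6]: (611.4+518.3)/2 × 1 = 564.85
  Sum = 3677.45 ng/mL·hr
rectal suppository tail: 518.3/0.17 = 3048.824; AUC_ev,0→∞ = 3677.45 + 3048.824 = 6726.274 ng/mL·hr
F = (AUC_ev/D_ev)/(AUC_iv/D_iv) = (6726.274/375)/(5775.5285/250) = 17.9367/23.102114 = 0.7764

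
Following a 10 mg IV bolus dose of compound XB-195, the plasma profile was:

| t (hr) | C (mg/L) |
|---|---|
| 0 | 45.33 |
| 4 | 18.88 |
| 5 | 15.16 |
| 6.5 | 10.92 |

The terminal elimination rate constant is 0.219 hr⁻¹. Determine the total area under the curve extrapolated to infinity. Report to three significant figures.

AUC = 215 mg/L·hr

Trapezoidal AUC_0→6.5:
  [0→4]: (45.33+18.88)/2 × 4 = 128.42
  [4→5]: (18.88+15.16)/2 × 1 = 17.02
  [5→6.5]: (15.16+10.92)/2 × 1.5 = 19.56
  Sum = 165.0 mg/L·hr
Extrapolated tail: C_last / k_e = 10.92 / 0.219 = 49.863
AUC_0→∞ = 165.0 + 49.863 = 214.863 mg/L·hr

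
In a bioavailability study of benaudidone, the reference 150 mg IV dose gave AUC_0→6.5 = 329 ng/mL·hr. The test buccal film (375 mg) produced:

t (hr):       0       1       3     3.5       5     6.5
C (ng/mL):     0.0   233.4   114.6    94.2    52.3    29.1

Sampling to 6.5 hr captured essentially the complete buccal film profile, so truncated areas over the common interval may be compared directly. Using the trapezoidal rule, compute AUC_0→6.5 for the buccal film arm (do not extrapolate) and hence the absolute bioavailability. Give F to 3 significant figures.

F = 0.836

Trapezoidal AUC_0→6.5 (buccal film):
  [0→1]: (0.0+233.4)/2 × 1 = 116.7
  [1→3]: (233.4+114.6)/2 × 2 = 348.0
  [3→3.5]: (114.6+94.2)/2 × 0.5 = 52.2
  [3.5→5]: (94.2+52.3)/2 × 1.5 = 109.875
  [5→6.5]: (52.3+29.1)/2 × 1.5 = 61.05
  Sum = 687.825 ng/mL·hr
F = (AUC_ev/D_ev)/(AUC_iv/D_iv) = (687.825/375)/(329/150) = 1.8342/2.19333 = 0.8363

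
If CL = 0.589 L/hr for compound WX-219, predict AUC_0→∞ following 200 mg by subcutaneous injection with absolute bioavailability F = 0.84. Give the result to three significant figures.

AUC_0→∞ = F × Dose / CL
        = 0.84 × 200 / 0.589 = 285.229 mg/L·hr

AUC = 285 mg/L·hr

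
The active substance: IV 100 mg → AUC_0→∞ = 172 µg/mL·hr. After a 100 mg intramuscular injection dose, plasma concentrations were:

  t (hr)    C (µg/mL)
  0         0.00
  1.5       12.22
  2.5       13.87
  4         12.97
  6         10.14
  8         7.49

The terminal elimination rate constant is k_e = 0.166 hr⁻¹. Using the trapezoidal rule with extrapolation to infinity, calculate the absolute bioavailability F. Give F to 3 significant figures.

Trapezoidal AUC_0→8 (intramuscular injection):
  [0→1.5]: (0.00+12.22)/2 × 1.5 = 9.165
  [1.5→2.5]: (12.22+13.87)/2 × 1 = 13.045
  [2.5→4]: (13.87+12.97)/2 × 1.5 = 20.13
  [4→6]: (12.97+10.14)/2 × 2 = 23.11
  [6→8]: (10.14+7.49)/2 × 2 = 17.63
  Sum = 83.08 µg/mL·hr
Tail: C_last/k_e = 7.49/0.166 = 45.120
AUC_0→∞ (intramuscular injection) = 83.08 + 45.120 = 128.2 µg/mL·hr
F = (AUC_ev/D_ev)/(AUC_iv/D_iv) = (128.2/100)/(172/100) = 1.282/1.72 = 0.7453

F = 0.745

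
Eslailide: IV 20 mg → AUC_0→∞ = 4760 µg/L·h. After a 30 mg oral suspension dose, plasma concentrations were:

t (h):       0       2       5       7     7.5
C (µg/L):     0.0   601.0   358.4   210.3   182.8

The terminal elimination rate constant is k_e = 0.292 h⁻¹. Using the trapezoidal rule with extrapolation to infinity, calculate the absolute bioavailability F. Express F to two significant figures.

Trapezoidal AUC_0→7.5 (oral suspension):
  [0→2]: (0.0+601.0)/2 × 2 = 601.0
  [2→5]: (601.0+358.4)/2 × 3 = 1439.1
  [5→7]: (358.4+210.3)/2 × 2 = 568.7
  [7→7.5]: (210.3+182.8)/2 × 0.5 = 98.275
  Sum = 2707.075 µg/L·h
Tail: C_last/k_e = 182.8/0.292 = 626.027
AUC_0→∞ (oral suspension) = 2707.075 + 626.027 = 3333.102 µg/L·h
F = (AUC_ev/D_ev)/(AUC_iv/D_iv) = (3333.102/30)/(4760/20) = 111.1034/238 = 0.4668

F = 0.47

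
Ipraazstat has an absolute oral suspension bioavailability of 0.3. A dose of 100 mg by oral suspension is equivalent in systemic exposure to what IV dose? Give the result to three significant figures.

Systemic exposure from an extravascular dose = F × D_ev, so the equivalent IV dose is F × D_ev.
D_iv = F × D_ev = 0.3 × 100 = 30 mg

D_iv = 30.0 mg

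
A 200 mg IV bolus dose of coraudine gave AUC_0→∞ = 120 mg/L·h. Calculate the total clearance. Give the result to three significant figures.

CL = Dose_iv / AUC_0→∞
   = 200 / 120 = 1.66667 L/h

CL = 1.67 L/h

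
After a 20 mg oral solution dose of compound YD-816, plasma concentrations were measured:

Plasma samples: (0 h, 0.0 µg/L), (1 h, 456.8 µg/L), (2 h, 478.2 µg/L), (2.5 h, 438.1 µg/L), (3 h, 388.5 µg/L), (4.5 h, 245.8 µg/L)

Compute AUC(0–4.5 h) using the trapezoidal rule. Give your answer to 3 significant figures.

AUC = 1610 µg/L·h

Trapezoidal AUC_0→4.5:
  [0→1]: (0.0+456.8)/2 × 1 = 228.4
  [1→2]: (456.8+478.2)/2 × 1 = 467.5
  [2→2.5]: (478.2+438.1)/2 × 0.5 = 229.075
  [2.5→3]: (438.1+388.5)/2 × 0.5 = 206.65
  [3→4.5]: (388.5+245.8)/2 × 1.5 = 475.725
  Sum = 1607.35 µg/L·h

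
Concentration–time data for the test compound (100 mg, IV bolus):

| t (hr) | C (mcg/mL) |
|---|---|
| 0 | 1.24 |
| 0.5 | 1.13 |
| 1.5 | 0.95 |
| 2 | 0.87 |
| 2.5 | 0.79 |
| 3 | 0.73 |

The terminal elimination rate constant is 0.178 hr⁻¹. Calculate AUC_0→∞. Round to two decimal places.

AUC = 6.98 mcg/mL·hr

Trapezoidal AUC_0→3:
  [0→0.5]: (1.24+1.13)/2 × 0.5 = 0.5925
  [0.5→1.5]: (1.13+0.95)/2 × 1 = 1.04
  [1.5→2]: (0.95+0.87)/2 × 0.5 = 0.455
  [2→2.5]: (0.87+0.79)/2 × 0.5 = 0.415
  [2.5→3]: (0.79+0.73)/2 × 0.5 = 0.38
  Sum = 2.8825 mcg/mL·hr
Extrapolated tail: C_last / k_e = 0.73 / 0.178 = 4.101
AUC_0→∞ = 2.8825 + 4.101 = 6.9835 mcg/mL·hr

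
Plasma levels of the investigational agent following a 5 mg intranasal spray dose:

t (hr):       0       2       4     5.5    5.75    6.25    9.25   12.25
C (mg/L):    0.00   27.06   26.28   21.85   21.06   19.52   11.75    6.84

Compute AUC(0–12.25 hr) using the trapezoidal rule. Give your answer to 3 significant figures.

AUC = 207 mg/L·hr

Trapezoidal AUC_0→12.25:
  [0→2]: (0.00+27.06)/2 × 2 = 27.06
  [2→4]: (27.06+26.28)/2 × 2 = 53.34
  [4→5.5]: (26.28+21.85)/2 × 1.5 = 36.0975
  [5.5→5.75]: (21.85+21.06)/2 × 0.25 = 5.36375
  [5.75→6.25]: (21.06+19.52)/2 × 0.5 = 10.145
  [6.25→9.25]: (19.52+11.75)/2 × 3 = 46.905
  [9.25→12.25]: (11.75+6.84)/2 × 3 = 27.885
  Sum = 206.79625 mg/L·hr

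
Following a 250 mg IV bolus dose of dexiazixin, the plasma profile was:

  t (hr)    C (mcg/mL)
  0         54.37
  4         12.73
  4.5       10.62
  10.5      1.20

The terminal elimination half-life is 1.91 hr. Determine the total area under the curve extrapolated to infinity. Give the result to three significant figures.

AUC = 179 mcg/mL·hr

Trapezoidal AUC_0→10.5:
  [0→4]: (54.37+12.73)/2 × 4 = 134.2
  [4→4.5]: (12.73+10.62)/2 × 0.5 = 5.8375
  [4.5→10.5]: (10.62+1.20)/2 × 6 = 35.46
  Sum = 175.4975 mcg/mL·hr
k_e = ln2 / t½ = 0.693147 / 1.91 = 0.3629 hr^-1
Extrapolated tail: C_last / k_e = 1.20 / 0.3629 = 3.307
AUC_0→∞ = 175.4975 + 3.307 = 178.8045 mcg/mL·hr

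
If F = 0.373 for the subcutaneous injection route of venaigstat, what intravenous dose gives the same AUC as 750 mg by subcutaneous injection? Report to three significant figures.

D_iv = 280 mg

Systemic exposure from an extravascular dose = F × D_ev, so the equivalent IV dose is F × D_ev.
D_iv = F × D_ev = 0.373 × 750 = 279.75 mg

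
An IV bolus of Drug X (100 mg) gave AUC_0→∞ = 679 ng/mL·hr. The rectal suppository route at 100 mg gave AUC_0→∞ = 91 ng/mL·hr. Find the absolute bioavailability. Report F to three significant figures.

F = (AUC_ev / D_ev) / (AUC_iv / D_iv)
  = (91/100) / (679/100)
  = 0.91 / 6.79 = 0.1340

F = 0.134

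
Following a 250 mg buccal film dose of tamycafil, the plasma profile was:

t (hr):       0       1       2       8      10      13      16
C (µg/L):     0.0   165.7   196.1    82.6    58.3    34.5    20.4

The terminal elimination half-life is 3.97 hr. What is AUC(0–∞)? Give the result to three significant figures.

Trapezoidal AUC_0→16:
  [0→1]: (0.0+165.7)/2 × 1 = 82.85
  [1→2]: (165.7+196.1)/2 × 1 = 180.9
  [2→8]: (196.1+82.6)/2 × 6 = 836.1
  [8→10]: (82.6+58.3)/2 × 2 = 140.9
  [10→13]: (58.3+34.5)/2 × 3 = 139.2
  [13→16]: (34.5+20.4)/2 × 3 = 82.35
  Sum = 1462.3 µg/L·hr
k_e = ln2 / t½ = 0.693147 / 3.97 = 0.1746 hr^-1
Extrapolated tail: C_last / k_e = 20.4 / 0.1746 = 116.838
AUC_0→∞ = 1462.3 + 116.838 = 1579.138 µg/L·hr

AUC = 1580 µg/L·hr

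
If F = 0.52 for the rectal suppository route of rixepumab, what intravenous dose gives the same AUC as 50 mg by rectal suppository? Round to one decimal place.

D_iv = 26.0 mg

Systemic exposure from an extravascular dose = F × D_ev, so the equivalent IV dose is F × D_ev.
D_iv = F × D_ev = 0.52 × 50 = 26 mg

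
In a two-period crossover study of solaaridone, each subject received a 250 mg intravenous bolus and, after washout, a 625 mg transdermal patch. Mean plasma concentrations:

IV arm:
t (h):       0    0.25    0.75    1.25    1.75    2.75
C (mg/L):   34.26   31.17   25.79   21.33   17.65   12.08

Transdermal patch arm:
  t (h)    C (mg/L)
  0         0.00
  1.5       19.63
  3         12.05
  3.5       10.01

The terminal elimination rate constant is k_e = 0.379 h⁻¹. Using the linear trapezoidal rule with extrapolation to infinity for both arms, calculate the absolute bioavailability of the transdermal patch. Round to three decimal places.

Trapezoidal AUC_0→2.75 (IV):
  [0→0.25]: (34.26+31.17)/2 × 0.25 = 8.17875
  [0.25→0.75]: (31.17+25.79)/2 × 0.5 = 14.24
  [0.75→1.25]: (25.79+21.33)/2 × 0.5 = 11.78
  [1.25→1.75]: (21.33+17.65)/2 × 0.5 = 9.745
  [1.75→2.75]: (17.65+12.08)/2 × 1 = 14.865
  Sum = 58.80875 mg/L·h
IV tail: 12.08/0.379 = 31.873; AUC_iv,0→∞ = 58.80875 + 31.873 = 90.68175 mg/L·h
Trapezoidal AUC_0→3.5 (transdermal patch):
  [0→1.5]: (0.00+19.63)/2 × 1.5 = 14.7225
  [1.5→3]: (19.63+12.05)/2 × 1.5 = 23.76
  [3→3.5]: (12.05+10.01)/2 × 0.5 = 5.515
  Sum = 43.9975 mg/L·h
transdermal patch tail: 10.01/0.379 = 26.412; AUC_ev,0→∞ = 43.9975 + 26.412 = 70.4095 mg/L·h
F = (AUC_ev/D_ev)/(AUC_iv/D_iv) = (70.4095/625)/(90.68175/250) = 0.1126552/0.362727 = 0.3106

F = 0.311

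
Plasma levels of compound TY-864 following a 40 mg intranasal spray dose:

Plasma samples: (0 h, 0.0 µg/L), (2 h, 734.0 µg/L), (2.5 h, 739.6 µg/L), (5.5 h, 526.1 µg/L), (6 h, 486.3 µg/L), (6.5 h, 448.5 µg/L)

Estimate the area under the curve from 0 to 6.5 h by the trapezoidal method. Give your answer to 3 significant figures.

AUC = 3490 µg/L·h

Trapezoidal AUC_0→6.5:
  [0→2]: (0.0+734.0)/2 × 2 = 734.0
  [2→2.5]: (734.0+739.6)/2 × 0.5 = 368.4
  [2.5→5.5]: (739.6+526.1)/2 × 3 = 1898.55
  [5.5→6]: (526.1+486.3)/2 × 0.5 = 253.1
  [6→6.5]: (486.3+448.5)/2 × 0.5 = 233.7
  Sum = 3487.75 µg/L·h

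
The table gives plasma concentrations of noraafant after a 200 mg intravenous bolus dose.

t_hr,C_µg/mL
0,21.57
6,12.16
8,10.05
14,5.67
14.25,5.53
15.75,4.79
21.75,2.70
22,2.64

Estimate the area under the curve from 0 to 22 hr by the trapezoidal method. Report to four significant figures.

Trapezoidal AUC_0→22:
  [0→6]: (21.57+12.16)/2 × 6 = 101.19
  [6→8]: (12.16+10.05)/2 × 2 = 22.21
  [8→14]: (10.05+5.67)/2 × 6 = 47.16
  [14→14.25]: (5.67+5.53)/2 × 0.25 = 1.4
  [14.25→15.75]: (5.53+4.79)/2 × 1.5 = 7.74
  [15.75→21.75]: (4.79+2.70)/2 × 6 = 22.47
  [21.75→22]: (2.70+2.64)/2 × 0.25 = 0.6675
  Sum = 202.8375 µg/mL·hr

AUC = 202.8 µg/mL·hr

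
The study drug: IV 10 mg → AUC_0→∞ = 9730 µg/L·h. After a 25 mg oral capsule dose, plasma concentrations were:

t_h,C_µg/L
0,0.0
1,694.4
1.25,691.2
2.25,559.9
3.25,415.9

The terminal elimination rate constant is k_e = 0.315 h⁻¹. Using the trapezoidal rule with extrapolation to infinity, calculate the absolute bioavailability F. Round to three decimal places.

Trapezoidal AUC_0→3.25 (oral capsule):
  [0→1]: (0.0+694.4)/2 × 1 = 347.2
  [1→1.25]: (694.4+691.2)/2 × 0.25 = 173.2
  [1.25→2.25]: (691.2+559.9)/2 × 1 = 625.55
  [2.25→3.25]: (559.9+415.9)/2 × 1 = 487.9
  Sum = 1633.85 µg/L·h
Tail: C_last/k_e = 415.9/0.315 = 1320.317
AUC_0→∞ (oral capsule) = 1633.85 + 1320.317 = 2954.167 µg/L·h
F = (AUC_ev/D_ev)/(AUC_iv/D_iv) = (2954.167/25)/(9730/10) = 118.16668/973 = 0.1214

F = 0.121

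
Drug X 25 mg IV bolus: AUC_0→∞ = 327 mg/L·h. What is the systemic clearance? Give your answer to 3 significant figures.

CL = Dose_iv / AUC_0→∞
   = 25 / 327 = 0.0764526 L/h

CL = 0.0765 L/h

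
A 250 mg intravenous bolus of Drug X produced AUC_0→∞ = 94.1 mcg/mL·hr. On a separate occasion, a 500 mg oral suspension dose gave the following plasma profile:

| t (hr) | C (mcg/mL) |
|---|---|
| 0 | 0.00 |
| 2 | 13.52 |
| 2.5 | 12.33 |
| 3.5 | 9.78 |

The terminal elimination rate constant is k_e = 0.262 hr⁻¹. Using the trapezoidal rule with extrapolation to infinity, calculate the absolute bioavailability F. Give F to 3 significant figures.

Trapezoidal AUC_0→3.5 (oral suspension):
  [0→2]: (0.00+13.52)/2 × 2 = 13.52
  [2→2.5]: (13.52+12.33)/2 × 0.5 = 6.4625
  [2.5→3.5]: (12.33+9.78)/2 × 1 = 11.055
  Sum = 31.0375 mcg/mL·hr
Tail: C_last/k_e = 9.78/0.262 = 37.328
AUC_0→∞ (oral suspension) = 31.0375 + 37.328 = 68.3655 mcg/mL·hr
F = (AUC_ev/D_ev)/(AUC_iv/D_iv) = (68.3655/500)/(94.1/250) = 0.136731/0.3764 = 0.3633

F = 0.363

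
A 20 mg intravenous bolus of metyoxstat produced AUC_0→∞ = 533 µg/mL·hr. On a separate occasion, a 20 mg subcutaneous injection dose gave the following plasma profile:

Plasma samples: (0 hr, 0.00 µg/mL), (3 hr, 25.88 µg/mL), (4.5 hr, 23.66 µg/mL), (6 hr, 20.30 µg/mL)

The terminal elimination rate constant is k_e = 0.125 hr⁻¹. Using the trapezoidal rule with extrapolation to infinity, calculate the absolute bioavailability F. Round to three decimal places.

F = 0.509

Trapezoidal AUC_0→6 (subcutaneous injection):
  [0→3]: (0.00+25.88)/2 × 3 = 38.82
  [3→4.5]: (25.88+23.66)/2 × 1.5 = 37.155
  [4.5→6]: (23.66+20.30)/2 × 1.5 = 32.97
  Sum = 108.945 µg/mL·hr
Tail: C_last/k_e = 20.30/0.125 = 162.400
AUC_0→∞ (subcutaneous injection) = 108.945 + 162.400 = 271.345 µg/mL·hr
F = (AUC_ev/D_ev)/(AUC_iv/D_iv) = (271.345/20)/(533/20) = 13.56725/26.65 = 0.5091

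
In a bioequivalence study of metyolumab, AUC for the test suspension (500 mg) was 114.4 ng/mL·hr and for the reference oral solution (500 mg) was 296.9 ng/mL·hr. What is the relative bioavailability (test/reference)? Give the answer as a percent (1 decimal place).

F_rel = (AUC_test/D_test) / (AUC_ref/D_ref)
      = (114.4/500) / (296.9/500)
      = 0.2288 / 0.5938 = 0.3853 = 38.53%

F_rel = 38.5%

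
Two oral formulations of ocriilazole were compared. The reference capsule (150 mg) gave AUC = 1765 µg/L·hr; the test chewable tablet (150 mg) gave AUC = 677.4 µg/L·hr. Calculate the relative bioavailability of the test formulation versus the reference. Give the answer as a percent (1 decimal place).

F_rel = (AUC_test/D_test) / (AUC_ref/D_ref)
      = (677.4/150) / (1765/150)
      = 4.516 / 11.7667 = 0.3838 = 38.38%

F_rel = 38.4%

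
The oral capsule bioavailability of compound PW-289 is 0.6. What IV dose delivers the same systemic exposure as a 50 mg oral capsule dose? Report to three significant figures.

D_iv = 30.0 mg

Systemic exposure from an extravascular dose = F × D_ev, so the equivalent IV dose is F × D_ev.
D_iv = F × D_ev = 0.6 × 50 = 30 mg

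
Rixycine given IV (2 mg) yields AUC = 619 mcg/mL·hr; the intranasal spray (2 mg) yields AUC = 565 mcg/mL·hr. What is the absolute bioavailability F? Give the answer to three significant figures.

F = (AUC_ev / D_ev) / (AUC_iv / D_iv)
  = (565/2) / (619/2)
  = 282.5 / 309.5 = 0.9128

F = 0.913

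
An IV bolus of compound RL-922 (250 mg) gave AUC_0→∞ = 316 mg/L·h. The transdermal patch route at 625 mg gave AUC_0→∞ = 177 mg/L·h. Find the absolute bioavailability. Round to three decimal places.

F = 0.224

F = (AUC_ev / D_ev) / (AUC_iv / D_iv)
  = (177/625) / (316/250)
  = 0.2832 / 1.264 = 0.2241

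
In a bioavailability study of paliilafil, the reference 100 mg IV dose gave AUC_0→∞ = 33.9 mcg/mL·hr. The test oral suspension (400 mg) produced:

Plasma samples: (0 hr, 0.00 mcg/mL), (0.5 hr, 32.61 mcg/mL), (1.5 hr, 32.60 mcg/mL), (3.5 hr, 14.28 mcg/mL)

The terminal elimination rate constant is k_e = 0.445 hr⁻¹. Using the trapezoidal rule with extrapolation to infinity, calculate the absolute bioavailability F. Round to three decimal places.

Trapezoidal AUC_0→3.5 (oral suspension):
  [0→0.5]: (0.00+32.61)/2 × 0.5 = 8.1525
  [0.5→1.5]: (32.61+32.60)/2 × 1 = 32.605
  [1.5→3.5]: (32.60+14.28)/2 × 2 = 46.88
  Sum = 87.6375 mcg/mL·hr
Tail: C_last/k_e = 14.28/0.445 = 32.090
AUC_0→∞ (oral suspension) = 87.6375 + 32.090 = 119.7275 mcg/mL·hr
F = (AUC_ev/D_ev)/(AUC_iv/D_iv) = (119.7275/400)/(33.9/100) = 0.29931875/0.339 = 0.8829

F = 0.883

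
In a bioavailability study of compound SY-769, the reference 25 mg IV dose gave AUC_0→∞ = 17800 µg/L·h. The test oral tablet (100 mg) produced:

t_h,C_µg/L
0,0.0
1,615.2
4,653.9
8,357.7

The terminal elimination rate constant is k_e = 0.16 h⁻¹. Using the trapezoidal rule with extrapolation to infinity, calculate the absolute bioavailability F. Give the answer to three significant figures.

Trapezoidal AUC_0→8 (oral tablet):
  [0→1]: (0.0+615.2)/2 × 1 = 307.6
  [1→4]: (615.2+653.9)/2 × 3 = 1903.65
  [4→8]: (653.9+357.7)/2 × 4 = 2023.2
  Sum = 4234.45 µg/L·h
Tail: C_last/k_e = 357.7/0.16 = 2235.625
AUC_0→∞ (oral tablet) = 4234.45 + 2235.625 = 6470.075 µg/L·h
F = (AUC_ev/D_ev)/(AUC_iv/D_iv) = (6470.075/100)/(17800/25) = 64.70075/712 = 0.0909

F = 0.0909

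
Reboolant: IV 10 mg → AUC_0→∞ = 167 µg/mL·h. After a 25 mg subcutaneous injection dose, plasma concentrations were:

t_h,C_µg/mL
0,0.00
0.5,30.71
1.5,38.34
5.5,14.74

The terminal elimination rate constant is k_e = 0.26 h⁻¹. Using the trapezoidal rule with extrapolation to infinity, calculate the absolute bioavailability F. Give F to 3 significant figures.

Trapezoidal AUC_0→5.5 (subcutaneous injection):
  [0→0.5]: (0.00+30.71)/2 × 0.5 = 7.6775
  [0.5→1.5]: (30.71+38.34)/2 × 1 = 34.525
  [1.5→5.5]: (38.34+14.74)/2 × 4 = 106.16
  Sum = 148.3625 µg/mL·h
Tail: C_last/k_e = 14.74/0.26 = 56.692
AUC_0→∞ (subcutaneous injection) = 148.3625 + 56.692 = 205.0545 µg/mL·h
F = (AUC_ev/D_ev)/(AUC_iv/D_iv) = (205.0545/25)/(167/10) = 8.20218/16.7 = 0.4911

F = 0.491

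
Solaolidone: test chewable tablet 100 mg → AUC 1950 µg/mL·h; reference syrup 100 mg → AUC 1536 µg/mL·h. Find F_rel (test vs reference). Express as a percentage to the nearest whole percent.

F_rel = (AUC_test/D_test) / (AUC_ref/D_ref)
      = (1950/100) / (1536/100)
      = 19.5 / 15.36 = 1.2695 = 126.95%

F_rel = 127%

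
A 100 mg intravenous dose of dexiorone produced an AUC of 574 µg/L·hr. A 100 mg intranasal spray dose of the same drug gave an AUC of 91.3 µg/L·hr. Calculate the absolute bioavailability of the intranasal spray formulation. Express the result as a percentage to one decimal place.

F = 15.9%

F = (AUC_ev / D_ev) / (AUC_iv / D_iv)
  = (91.3/100) / (574/100)
  = 0.913 / 5.74 = 0.1591
  = 15.91%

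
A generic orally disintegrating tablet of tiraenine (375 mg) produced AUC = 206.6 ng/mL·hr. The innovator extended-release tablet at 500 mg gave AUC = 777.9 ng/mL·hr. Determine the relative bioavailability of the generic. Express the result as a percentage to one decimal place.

F_rel = 35.4%

F_rel = (AUC_test/D_test) / (AUC_ref/D_ref)
      = (206.6/375) / (777.9/500)
      = 0.550933 / 1.5558 = 0.3541 = 35.41%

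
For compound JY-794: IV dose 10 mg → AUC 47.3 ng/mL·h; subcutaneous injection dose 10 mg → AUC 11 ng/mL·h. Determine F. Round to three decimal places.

F = 0.233

F = (AUC_ev / D_ev) / (AUC_iv / D_iv)
  = (11/10) / (47.3/10)
  = 1.1 / 4.73 = 0.2326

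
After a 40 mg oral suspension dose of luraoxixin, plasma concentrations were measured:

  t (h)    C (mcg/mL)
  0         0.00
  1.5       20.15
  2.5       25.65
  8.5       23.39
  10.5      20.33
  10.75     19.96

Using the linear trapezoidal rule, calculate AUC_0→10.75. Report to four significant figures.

Trapezoidal AUC_0→10.75:
  [0→1.5]: (0.00+20.15)/2 × 1.5 = 15.1125
  [1.5→2.5]: (20.15+25.65)/2 × 1 = 22.9
  [2.5→8.5]: (25.65+23.39)/2 × 6 = 147.12
  [8.5→10.5]: (23.39+20.33)/2 × 2 = 43.72
  [10.5→10.75]: (20.33+19.96)/2 × 0.25 = 5.03625
  Sum = 233.88875 mcg/mL·h

AUC = 233.9 mcg/mL·h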